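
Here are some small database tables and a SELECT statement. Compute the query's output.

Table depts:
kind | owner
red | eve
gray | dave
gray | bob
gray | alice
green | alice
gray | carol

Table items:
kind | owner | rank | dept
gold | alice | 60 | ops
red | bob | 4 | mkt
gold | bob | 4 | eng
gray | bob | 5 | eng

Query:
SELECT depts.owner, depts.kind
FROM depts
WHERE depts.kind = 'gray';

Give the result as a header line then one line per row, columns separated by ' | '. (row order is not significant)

After WHERE (4 rows):
depts.kind | depts.owner
gray | dave
gray | bob
gray | alice
gray | carol
After SELECT (4 rows):
depts.owner | depts.kind
dave | gray
bob | gray
alice | gray
carol | gray

== RESULT ==
depts.owner | depts.kind
dave | gray
bob | gray
alice | gray
carol | gray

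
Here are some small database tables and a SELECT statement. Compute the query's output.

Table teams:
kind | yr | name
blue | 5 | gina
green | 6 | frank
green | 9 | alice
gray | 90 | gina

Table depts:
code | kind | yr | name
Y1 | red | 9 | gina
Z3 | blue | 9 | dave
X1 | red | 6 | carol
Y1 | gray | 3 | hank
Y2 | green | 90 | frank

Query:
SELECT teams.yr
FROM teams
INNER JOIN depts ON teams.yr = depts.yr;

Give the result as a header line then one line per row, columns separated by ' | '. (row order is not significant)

After JOIN depts (4 rows):
teams.kind | teams.yr | teams.name | depts.code | depts.kind | depts.yr | depts.name
green | 6 | frank | X1 | red | 6 | carol
green | 9 | alice | Y1 | red | 9 | gina
green | 9 | alice | Z3 | blue | 9 | dave
gray | 90 | gina | Y2 | green | 90 | frank
After SELECT (4 rows):
teams.yr
6
9
9
90

== RESULT ==
teams.yr
6
9
9
90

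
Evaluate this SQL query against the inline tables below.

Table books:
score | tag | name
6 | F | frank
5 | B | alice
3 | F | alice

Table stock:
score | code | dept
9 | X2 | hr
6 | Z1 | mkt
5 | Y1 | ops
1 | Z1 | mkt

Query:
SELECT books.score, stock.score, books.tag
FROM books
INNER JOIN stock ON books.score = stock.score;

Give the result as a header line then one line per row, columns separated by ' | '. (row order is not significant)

== RESULT ==
books.score | stock.score | books.tag
6 | 6 | F
5 | 5 | B

Derivation:
After JOIN stock (2 rows):
books.score | books.tag | books.name | stock.score | stock.code | stock.dept
6 | F | frank | 6 | Z1 | mkt
5 | B | alice | 5 | Y1 | ops
After SELECT (2 rows):
books.score | stock.score | books.tag
6 | 6 | F
5 | 5 | B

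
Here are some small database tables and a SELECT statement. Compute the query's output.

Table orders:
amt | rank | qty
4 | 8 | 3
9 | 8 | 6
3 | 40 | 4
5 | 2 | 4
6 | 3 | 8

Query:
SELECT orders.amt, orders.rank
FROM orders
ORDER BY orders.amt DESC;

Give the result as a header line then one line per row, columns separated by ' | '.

== RESULT ==
orders.amt | orders.rank
9 | 8
6 | 3
5 | 2
4 | 8
3 | 40

Derivation:
After SELECT (5 rows):
orders.amt | orders.rank
4 | 8
9 | 8
3 | 40
5 | 2
6 | 3
After ORDER BY (5 rows):
orders.amt | orders.rank
9 | 8
6 | 3
5 | 2
4 | 8
3 | 40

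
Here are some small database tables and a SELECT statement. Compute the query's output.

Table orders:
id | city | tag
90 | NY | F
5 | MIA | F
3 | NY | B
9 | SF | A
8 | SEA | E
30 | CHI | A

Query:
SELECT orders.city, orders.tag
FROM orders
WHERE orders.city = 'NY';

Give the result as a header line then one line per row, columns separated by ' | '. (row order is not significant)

After WHERE (2 rows):
orders.id | orders.city | orders.tag
90 | NY | F
3 | NY | B
After SELECT (2 rows):
orders.city | orders.tag
NY | F
NY | B

== RESULT ==
orders.city | orders.tag
NY | F
NY | B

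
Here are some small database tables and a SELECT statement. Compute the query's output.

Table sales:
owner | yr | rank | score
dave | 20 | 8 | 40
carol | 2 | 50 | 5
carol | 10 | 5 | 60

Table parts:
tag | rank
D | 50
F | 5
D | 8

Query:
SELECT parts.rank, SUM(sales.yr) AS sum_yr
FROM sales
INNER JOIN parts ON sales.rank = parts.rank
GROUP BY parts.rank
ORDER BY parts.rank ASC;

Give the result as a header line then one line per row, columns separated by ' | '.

After JOIN parts (3 rows):
sales.owner | sales.yr | sales.rank | sales.score | parts.tag | parts.rank
dave | 20 | 8 | 40 | D | 8
carol | 2 | 50 | 5 | D | 50
carol | 10 | 5 | 60 | F | 5
After GROUP BY (3 rows):
parts.rank | sum_yr
8 | 20
50 | 2
5 | 10
After ORDER BY (3 rows):
parts.rank | sum_yr
5 | 10
8 | 20
50 | 2

== RESULT ==
parts.rank | sum_yr
5 | 10
8 | 20
50 | 2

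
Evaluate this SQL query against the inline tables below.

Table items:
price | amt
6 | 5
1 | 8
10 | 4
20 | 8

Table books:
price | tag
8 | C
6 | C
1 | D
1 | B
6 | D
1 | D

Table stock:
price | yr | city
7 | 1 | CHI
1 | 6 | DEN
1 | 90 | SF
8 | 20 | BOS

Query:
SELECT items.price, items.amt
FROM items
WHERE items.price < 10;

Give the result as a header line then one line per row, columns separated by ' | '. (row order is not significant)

After WHERE (2 rows):
items.price | items.amt
6 | 5
1 | 8
After SELECT (2 rows):
items.price | items.amt
6 | 5
1 | 8

== RESULT ==
items.price | items.amt
6 | 5
1 | 8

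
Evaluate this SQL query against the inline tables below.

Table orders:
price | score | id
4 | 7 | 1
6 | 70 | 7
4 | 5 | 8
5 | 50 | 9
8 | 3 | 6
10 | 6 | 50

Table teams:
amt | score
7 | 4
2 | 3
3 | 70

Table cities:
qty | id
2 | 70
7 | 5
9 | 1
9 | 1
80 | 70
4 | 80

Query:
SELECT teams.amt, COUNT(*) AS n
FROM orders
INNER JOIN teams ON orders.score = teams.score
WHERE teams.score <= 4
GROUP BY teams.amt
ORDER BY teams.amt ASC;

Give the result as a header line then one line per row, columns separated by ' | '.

After JOIN teams (2 rows):
orders.price | orders.score | orders.id | teams.amt | teams.score
6 | 70 | 7 | 3 | 70
8 | 3 | 6 | 2 | 3
After WHERE (1 rows):
orders.price | orders.score | orders.id | teams.amt | teams.score
8 | 3 | 6 | 2 | 3
After GROUP BY (1 rows):
teams.amt | n
2 | 1
After ORDER BY (1 rows):
teams.amt | n
2 | 1

== RESULT ==
teams.amt | n
2 | 1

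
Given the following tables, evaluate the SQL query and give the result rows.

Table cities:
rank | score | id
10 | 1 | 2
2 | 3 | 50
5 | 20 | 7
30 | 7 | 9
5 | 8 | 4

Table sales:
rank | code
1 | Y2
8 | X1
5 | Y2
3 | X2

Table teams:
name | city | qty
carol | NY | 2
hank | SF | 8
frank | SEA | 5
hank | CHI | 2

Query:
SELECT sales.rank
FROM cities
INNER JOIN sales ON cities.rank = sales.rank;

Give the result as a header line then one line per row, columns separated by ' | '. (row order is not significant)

After JOIN sales (2 rows):
cities.rank | cities.score | cities.id | sales.rank | sales.code
5 | 20 | 7 | 5 | Y2
5 | 8 | 4 | 5 | Y2
After SELECT (2 rows):
sales.rank
5
5

== RESULT ==
sales.rank
5
5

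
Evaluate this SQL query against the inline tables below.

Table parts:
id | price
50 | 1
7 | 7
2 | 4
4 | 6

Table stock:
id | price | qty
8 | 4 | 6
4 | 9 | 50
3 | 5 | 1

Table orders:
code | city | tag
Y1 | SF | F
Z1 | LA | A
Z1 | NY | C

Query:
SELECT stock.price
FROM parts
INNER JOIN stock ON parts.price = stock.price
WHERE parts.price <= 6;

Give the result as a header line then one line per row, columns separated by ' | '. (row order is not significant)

== RESULT ==
stock.price
4

Derivation:
After JOIN stock (1 rows):
parts.id | parts.price | stock.id | stock.price | stock.qty
2 | 4 | 8 | 4 | 6
After WHERE (1 rows):
parts.id | parts.price | stock.id | stock.price | stock.qty
2 | 4 | 8 | 4 | 6
After SELECT (1 rows):
stock.price
4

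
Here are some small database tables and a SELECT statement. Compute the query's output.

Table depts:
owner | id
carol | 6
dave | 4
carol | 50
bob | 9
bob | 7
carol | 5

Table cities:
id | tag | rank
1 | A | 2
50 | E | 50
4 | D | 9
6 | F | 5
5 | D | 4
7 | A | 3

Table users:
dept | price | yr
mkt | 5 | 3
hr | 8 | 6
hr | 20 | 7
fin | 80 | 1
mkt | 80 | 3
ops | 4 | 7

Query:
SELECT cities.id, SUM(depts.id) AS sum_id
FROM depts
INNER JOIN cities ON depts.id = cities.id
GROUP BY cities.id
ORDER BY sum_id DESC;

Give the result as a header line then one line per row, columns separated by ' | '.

After JOIN cities (5 rows):
depts.owner | depts.id | cities.id | cities.tag | cities.rank
carol | 6 | 6 | F | 5
dave | 4 | 4 | D | 9
carol | 50 | 50 | E | 50
bob | 7 | 7 | A | 3
carol | 5 | 5 | D | 4
After GROUP BY (5 rows):
cities.id | sum_id
6 | 6
4 | 4
50 | 50
7 | 7
5 | 5
After ORDER BY (5 rows):
cities.id | sum_id
50 | 50
7 | 7
6 | 6
5 | 5
4 | 4

== RESULT ==
cities.id | sum_id
50 | 50
7 | 7
6 | 6
5 | 5
4 | 4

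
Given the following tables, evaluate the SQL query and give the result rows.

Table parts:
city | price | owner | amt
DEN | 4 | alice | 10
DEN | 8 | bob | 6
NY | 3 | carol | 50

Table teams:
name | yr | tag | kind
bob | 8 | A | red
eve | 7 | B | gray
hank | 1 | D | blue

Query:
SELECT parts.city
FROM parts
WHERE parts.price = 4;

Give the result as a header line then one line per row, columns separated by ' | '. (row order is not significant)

== RESULT ==
parts.city
DEN

Derivation:
After WHERE (1 rows):
parts.city | parts.price | parts.owner | parts.amt
DEN | 4 | alice | 10
After SELECT (1 rows):
parts.city
DEN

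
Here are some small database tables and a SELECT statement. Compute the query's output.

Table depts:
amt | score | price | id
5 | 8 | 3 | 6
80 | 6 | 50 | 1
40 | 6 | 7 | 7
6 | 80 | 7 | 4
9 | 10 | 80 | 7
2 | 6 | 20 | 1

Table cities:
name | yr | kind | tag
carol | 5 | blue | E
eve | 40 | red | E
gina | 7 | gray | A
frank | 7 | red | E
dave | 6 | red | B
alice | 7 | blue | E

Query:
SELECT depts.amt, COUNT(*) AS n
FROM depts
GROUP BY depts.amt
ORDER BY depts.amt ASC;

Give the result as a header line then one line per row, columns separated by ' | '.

After GROUP BY (6 rows):
depts.amt | n
5 | 1
80 | 1
40 | 1
6 | 1
9 | 1
2 | 1
After ORDER BY (6 rows):
depts.amt | n
2 | 1
5 | 1
6 | 1
9 | 1
40 | 1
80 | 1

== RESULT ==
depts.amt | n
2 | 1
5 | 1
6 | 1
9 | 1
40 | 1
80 | 1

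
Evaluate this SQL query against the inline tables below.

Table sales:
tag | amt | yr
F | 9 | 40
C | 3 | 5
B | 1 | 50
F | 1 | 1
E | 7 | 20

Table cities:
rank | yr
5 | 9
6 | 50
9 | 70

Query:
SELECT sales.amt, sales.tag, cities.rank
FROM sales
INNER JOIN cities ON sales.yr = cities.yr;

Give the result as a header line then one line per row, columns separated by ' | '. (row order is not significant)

After JOIN cities (1 rows):
sales.tag | sales.amt | sales.yr | cities.rank | cities.yr
B | 1 | 50 | 6 | 50
After SELECT (1 rows):
sales.amt | sales.tag | cities.rank
1 | B | 6

== RESULT ==
sales.amt | sales.tag | cities.rank
1 | B | 6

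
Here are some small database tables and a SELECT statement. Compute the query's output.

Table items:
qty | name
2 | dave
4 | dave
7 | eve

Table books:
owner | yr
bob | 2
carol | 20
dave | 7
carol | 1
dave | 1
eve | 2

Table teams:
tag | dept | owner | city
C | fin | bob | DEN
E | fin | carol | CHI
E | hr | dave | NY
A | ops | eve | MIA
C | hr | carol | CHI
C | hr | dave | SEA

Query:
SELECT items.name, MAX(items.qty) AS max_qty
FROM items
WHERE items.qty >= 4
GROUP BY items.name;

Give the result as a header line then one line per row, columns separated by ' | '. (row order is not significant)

== RESULT ==
items.name | max_qty
dave | 4
eve | 7

Derivation:
After WHERE (2 rows):
items.qty | items.name
4 | dave
7 | eve
After GROUP BY (2 rows):
items.name | max_qty
dave | 4
eve | 7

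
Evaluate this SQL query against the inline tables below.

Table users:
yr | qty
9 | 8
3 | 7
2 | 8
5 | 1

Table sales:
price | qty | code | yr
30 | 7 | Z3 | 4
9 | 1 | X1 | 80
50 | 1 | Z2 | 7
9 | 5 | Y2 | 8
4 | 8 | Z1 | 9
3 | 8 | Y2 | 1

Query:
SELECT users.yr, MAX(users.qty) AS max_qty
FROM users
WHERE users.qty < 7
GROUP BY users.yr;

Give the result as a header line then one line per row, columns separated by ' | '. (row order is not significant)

== RESULT ==
users.yr | max_qty
5 | 1

Derivation:
After WHERE (1 rows):
users.yr | users.qty
5 | 1
After GROUP BY (1 rows):
users.yr | max_qty
5 | 1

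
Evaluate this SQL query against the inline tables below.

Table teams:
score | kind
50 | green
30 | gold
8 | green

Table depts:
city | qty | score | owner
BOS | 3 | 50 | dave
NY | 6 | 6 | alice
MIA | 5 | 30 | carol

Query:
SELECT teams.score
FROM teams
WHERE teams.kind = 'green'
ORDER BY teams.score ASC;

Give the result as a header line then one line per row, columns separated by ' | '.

After WHERE (2 rows):
teams.score | teams.kind
50 | green
8 | green
After SELECT (2 rows):
teams.score
50
8
After ORDER BY (2 rows):
teams.score
8
50

== RESULT ==
teams.score
8
50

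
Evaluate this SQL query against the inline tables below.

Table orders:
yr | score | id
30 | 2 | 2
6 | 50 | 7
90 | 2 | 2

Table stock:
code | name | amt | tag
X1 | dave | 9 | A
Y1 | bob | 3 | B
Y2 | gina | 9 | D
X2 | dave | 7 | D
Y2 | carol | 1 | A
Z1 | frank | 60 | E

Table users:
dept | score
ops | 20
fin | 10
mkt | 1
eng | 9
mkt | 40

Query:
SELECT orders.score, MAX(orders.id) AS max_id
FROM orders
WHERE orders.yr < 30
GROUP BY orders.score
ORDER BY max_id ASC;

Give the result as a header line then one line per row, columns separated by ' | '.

== RESULT ==
orders.score | max_id
50 | 7

Derivation:
After WHERE (1 rows):
orders.yr | orders.score | orders.id
6 | 50 | 7
After GROUP BY (1 rows):
orders.score | max_id
50 | 7
After ORDER BY (1 rows):
orders.score | max_id
50 | 7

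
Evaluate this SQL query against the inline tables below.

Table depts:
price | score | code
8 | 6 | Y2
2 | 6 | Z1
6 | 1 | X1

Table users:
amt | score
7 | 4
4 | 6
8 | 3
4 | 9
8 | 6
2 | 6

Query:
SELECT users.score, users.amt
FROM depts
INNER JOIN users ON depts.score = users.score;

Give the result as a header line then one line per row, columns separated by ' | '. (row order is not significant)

After JOIN users (6 rows):
depts.price | depts.score | depts.code | users.amt | users.score
8 | 6 | Y2 | 4 | 6
8 | 6 | Y2 | 8 | 6
8 | 6 | Y2 | 2 | 6
2 | 6 | Z1 | 4 | 6
2 | 6 | Z1 | 8 | 6
2 | 6 | Z1 | 2 | 6
After SELECT (6 rows):
users.score | users.amt
6 | 4
6 | 8
6 | 2
6 | 4
6 | 8
6 | 2

== RESULT ==
users.score | users.amt
6 | 4
6 | 8
6 | 2
6 | 4
6 | 8
6 | 2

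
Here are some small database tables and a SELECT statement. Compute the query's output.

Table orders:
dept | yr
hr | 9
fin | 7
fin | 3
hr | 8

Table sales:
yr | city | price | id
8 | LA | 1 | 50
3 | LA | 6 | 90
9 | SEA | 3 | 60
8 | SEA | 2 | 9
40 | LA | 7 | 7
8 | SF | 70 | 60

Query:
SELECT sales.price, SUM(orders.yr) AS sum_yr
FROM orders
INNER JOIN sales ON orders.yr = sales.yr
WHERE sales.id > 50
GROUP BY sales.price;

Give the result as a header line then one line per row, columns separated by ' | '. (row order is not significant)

== RESULT ==
sales.price | sum_yr
3 | 9
6 | 3
70 | 8

Derivation:
After JOIN sales (5 rows):
orders.dept | orders.yr | sales.yr | sales.city | sales.price | sales.id
hr | 9 | 9 | SEA | 3 | 60
fin | 3 | 3 | LA | 6 | 90
hr | 8 | 8 | LA | 1 | 50
hr | 8 | 8 | SEA | 2 | 9
hr | 8 | 8 | SF | 70 | 60
After WHERE (3 rows):
orders.dept | orders.yr | sales.yr | sales.city | sales.price | sales.id
hr | 9 | 9 | SEA | 3 | 60
fin | 3 | 3 | LA | 6 | 90
hr | 8 | 8 | SF | 70 | 60
After GROUP BY (3 rows):
sales.price | sum_yr
3 | 9
6 | 3
70 | 8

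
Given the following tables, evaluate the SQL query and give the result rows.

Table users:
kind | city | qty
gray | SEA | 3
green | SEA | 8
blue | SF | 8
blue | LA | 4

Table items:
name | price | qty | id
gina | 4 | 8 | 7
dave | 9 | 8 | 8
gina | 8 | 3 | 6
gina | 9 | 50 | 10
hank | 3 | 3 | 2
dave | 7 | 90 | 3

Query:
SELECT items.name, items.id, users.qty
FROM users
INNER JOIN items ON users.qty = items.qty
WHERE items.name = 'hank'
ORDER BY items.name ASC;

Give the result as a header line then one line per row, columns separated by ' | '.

After JOIN items (6 rows):
users.kind | users.city | users.qty | items.name | items.price | items.qty | items.id
gray | SEA | 3 | gina | 8 | 3 | 6
gray | SEA | 3 | hank | 3 | 3 | 2
green | SEA | 8 | gina | 4 | 8 | 7
green | SEA | 8 | dave | 9 | 8 | 8
blue | SF | 8 | gina | 4 | 8 | 7
blue | SF | 8 | dave | 9 | 8 | 8
After WHERE (1 rows):
users.kind | users.city | users.qty | items.name | items.price | items.qty | items.id
gray | SEA | 3 | hank | 3 | 3 | 2
After SELECT (1 rows):
items.name | items.id | users.qty
hank | 2 | 3
After ORDER BY (1 rows):
items.name | items.id | users.qty
hank | 2 | 3

== RESULT ==
items.name | items.id | users.qty
hank | 2 | 3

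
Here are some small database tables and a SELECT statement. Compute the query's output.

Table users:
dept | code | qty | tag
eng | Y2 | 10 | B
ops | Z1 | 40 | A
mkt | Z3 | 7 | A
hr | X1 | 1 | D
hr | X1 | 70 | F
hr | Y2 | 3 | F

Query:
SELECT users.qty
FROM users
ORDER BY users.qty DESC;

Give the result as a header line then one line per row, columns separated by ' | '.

== RESULT ==
users.qty
70
40
10
7
3
1

Derivation:
After SELECT (6 rows):
users.qty
10
40
7
1
70
3
After ORDER BY (6 rows):
users.qty
70
40
10
7
3
1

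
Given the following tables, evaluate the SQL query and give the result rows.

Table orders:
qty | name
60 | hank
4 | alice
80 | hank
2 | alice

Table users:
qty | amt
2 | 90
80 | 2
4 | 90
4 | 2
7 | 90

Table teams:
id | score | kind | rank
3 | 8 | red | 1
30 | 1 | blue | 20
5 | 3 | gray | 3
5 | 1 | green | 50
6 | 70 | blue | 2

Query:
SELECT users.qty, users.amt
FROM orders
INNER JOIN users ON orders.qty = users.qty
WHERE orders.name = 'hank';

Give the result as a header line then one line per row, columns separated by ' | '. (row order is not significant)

== RESULT ==
users.qty | users.amt
80 | 2

Derivation:
After JOIN users (4 rows):
orders.qty | orders.name | users.qty | users.amt
4 | alice | 4 | 90
4 | alice | 4 | 2
80 | hank | 80 | 2
2 | alice | 2 | 90
After WHERE (1 rows):
orders.qty | orders.name | users.qty | users.amt
80 | hank | 80 | 2
After SELECT (1 rows):
users.qty | users.amt
80 | 2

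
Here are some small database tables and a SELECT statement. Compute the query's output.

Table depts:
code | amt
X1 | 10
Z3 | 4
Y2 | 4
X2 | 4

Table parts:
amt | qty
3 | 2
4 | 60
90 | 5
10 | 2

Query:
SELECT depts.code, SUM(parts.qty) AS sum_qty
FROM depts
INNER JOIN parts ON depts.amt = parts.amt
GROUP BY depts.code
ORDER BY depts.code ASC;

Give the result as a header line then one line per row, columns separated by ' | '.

== RESULT ==
depts.code | sum_qty
X1 | 2
X2 | 60
Y2 | 60
Z3 | 60

Derivation:
After JOIN parts (4 rows):
depts.code | depts.amt | parts.amt | parts.qty
X1 | 10 | 10 | 2
Z3 | 4 | 4 | 60
Y2 | 4 | 4 | 60
X2 | 4 | 4 | 60
After GROUP BY (4 rows):
depts.code | sum_qty
X1 | 2
Z3 | 60
Y2 | 60
X2 | 60
After ORDER BY (4 rows):
depts.code | sum_qty
X1 | 2
X2 | 60
Y2 | 60
Z3 | 60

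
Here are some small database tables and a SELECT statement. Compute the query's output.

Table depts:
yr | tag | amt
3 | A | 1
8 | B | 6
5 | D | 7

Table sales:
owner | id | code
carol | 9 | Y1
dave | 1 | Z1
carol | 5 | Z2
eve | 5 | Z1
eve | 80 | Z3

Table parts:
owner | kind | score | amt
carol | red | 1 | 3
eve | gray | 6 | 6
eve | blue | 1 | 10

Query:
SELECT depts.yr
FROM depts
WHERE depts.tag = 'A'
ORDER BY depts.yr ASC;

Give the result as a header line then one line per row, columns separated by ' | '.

After WHERE (1 rows):
depts.yr | depts.tag | depts.amt
3 | A | 1
After SELECT (1 rows):
depts.yr
3
After ORDER BY (1 rows):
depts.yr
3

== RESULT ==
depts.yr
3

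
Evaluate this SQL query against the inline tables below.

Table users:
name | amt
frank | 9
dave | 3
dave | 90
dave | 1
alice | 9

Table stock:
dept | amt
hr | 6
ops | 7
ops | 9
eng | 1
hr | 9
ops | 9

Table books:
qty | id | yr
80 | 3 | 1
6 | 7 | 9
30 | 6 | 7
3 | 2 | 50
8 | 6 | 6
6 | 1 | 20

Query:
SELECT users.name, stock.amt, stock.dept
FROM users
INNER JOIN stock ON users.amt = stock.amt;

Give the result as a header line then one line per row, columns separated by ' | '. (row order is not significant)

== RESULT ==
users.name | stock.amt | stock.dept
frank | 9 | ops
frank | 9 | hr
frank | 9 | ops
dave | 1 | eng
alice | 9 | ops
alice | 9 | hr
alice | 9 | ops

Derivation:
After JOIN stock (7 rows):
users.name | users.amt | stock.dept | stock.amt
frank | 9 | ops | 9
frank | 9 | hr | 9
frank | 9 | ops | 9
dave | 1 | eng | 1
alice | 9 | ops | 9
alice | 9 | hr | 9
alice | 9 | ops | 9
After SELECT (7 rows):
users.name | stock.amt | stock.dept
frank | 9 | ops
frank | 9 | hr
frank | 9 | ops
dave | 1 | eng
alice | 9 | ops
alice | 9 | hr
alice | 9 | ops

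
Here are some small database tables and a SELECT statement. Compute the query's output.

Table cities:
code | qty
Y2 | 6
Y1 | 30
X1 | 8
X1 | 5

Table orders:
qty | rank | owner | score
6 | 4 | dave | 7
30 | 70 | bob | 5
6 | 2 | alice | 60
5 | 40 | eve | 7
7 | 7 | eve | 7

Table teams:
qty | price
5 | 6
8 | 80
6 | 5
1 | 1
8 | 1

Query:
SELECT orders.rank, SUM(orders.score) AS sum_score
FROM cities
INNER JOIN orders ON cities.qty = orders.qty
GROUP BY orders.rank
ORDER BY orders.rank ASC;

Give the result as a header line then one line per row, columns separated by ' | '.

== RESULT ==
orders.rank | sum_score
2 | 60
4 | 7
40 | 7
70 | 5

Derivation:
After JOIN orders (4 rows):
cities.code | cities.qty | orders.qty | orders.rank | orders.owner | orders.score
Y2 | 6 | 6 | 4 | dave | 7
Y2 | 6 | 6 | 2 | alice | 60
Y1 | 30 | 30 | 70 | bob | 5
X1 | 5 | 5 | 40 | eve | 7
After GROUP BY (4 rows):
orders.rank | sum_score
4 | 7
2 | 60
70 | 5
40 | 7
After ORDER BY (4 rows):
orders.rank | sum_score
2 | 60
4 | 7
40 | 7
70 | 5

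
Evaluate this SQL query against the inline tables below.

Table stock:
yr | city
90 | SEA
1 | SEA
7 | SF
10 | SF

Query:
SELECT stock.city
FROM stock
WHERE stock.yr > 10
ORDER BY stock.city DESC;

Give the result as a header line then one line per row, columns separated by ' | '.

== RESULT ==
stock.city
SEA

Derivation:
After WHERE (1 rows):
stock.yr | stock.city
90 | SEA
After SELECT (1 rows):
stock.city
SEA
After ORDER BY (1 rows):
stock.city
SEA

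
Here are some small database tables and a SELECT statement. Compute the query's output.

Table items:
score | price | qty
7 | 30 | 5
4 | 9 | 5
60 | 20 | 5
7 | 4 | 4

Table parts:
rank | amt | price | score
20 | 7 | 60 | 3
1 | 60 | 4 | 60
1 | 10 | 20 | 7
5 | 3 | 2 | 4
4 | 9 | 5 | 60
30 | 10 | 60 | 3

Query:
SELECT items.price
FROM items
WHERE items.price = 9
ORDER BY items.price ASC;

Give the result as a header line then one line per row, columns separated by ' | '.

== RESULT ==
items.price
9

Derivation:
After WHERE (1 rows):
items.score | items.price | items.qty
4 | 9 | 5
After SELECT (1 rows):
items.price
9
After ORDER BY (1 rows):
items.price
9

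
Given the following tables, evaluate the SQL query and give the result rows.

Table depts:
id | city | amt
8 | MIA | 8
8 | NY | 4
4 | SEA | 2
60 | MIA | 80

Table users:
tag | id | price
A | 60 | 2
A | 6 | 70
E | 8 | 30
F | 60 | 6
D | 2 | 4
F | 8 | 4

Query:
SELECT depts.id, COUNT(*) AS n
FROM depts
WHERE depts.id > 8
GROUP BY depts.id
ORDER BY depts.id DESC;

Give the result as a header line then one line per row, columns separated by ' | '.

== RESULT ==
depts.id | n
60 | 1

Derivation:
After WHERE (1 rows):
depts.id | depts.city | depts.amt
60 | MIA | 80
After GROUP BY (1 rows):
depts.id | n
60 | 1
After ORDER BY (1 rows):
depts.id | n
60 | 1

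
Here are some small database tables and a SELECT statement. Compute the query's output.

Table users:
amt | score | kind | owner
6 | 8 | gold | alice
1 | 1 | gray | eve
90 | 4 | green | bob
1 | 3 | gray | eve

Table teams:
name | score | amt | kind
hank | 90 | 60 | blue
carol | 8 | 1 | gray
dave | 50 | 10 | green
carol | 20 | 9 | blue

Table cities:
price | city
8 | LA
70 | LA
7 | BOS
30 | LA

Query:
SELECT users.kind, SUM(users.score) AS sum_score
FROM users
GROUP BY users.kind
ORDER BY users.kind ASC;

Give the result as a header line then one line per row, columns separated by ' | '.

After GROUP BY (3 rows):
users.kind | sum_score
gold | 8
gray | 4
green | 4
After ORDER BY (3 rows):
users.kind | sum_score
gold | 8
gray | 4
green | 4

== RESULT ==
users.kind | sum_score
gold | 8
gray | 4
green | 4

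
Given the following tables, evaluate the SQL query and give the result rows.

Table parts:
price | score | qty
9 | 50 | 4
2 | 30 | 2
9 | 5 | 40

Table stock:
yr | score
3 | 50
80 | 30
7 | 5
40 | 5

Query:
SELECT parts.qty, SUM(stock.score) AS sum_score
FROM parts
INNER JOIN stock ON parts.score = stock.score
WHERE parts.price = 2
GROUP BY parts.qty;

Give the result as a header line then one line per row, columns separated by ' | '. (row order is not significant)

After JOIN stock (4 rows):
parts.price | parts.score | parts.qty | stock.yr | stock.score
9 | 50 | 4 | 3 | 50
2 | 30 | 2 | 80 | 30
9 | 5 | 40 | 7 | 5
9 | 5 | 40 | 40 | 5
After WHERE (1 rows):
parts.price | parts.score | parts.qty | stock.yr | stock.score
2 | 30 | 2 | 80 | 30
After GROUP BY (1 rows):
parts.qty | sum_score
2 | 30

== RESULT ==
parts.qty | sum_score
2 | 30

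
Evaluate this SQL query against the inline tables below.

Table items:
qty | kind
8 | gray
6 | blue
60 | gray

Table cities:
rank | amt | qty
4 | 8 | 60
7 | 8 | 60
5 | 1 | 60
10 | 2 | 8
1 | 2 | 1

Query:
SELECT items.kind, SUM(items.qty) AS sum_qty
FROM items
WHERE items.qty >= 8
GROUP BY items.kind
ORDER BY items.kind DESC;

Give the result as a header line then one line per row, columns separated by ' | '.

After WHERE (2 rows):
items.qty | items.kind
8 | gray
60 | gray
After GROUP BY (1 rows):
items.kind | sum_qty
gray | 68
After ORDER BY (1 rows):
items.kind | sum_qty
gray | 68

== RESULT ==
items.kind | sum_qty
gray | 68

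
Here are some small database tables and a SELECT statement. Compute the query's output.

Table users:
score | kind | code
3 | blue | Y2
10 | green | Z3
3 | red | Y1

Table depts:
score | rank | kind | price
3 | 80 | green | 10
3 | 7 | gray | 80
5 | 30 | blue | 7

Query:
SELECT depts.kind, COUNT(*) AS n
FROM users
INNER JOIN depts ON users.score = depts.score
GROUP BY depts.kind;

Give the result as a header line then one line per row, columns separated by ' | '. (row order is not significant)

After JOIN depts (4 rows):
users.score | users.kind | users.code | depts.score | depts.rank | depts.kind | depts.price
3 | blue | Y2 | 3 | 80 | green | 10
3 | blue | Y2 | 3 | 7 | gray | 80
3 | red | Y1 | 3 | 80 | green | 10
3 | red | Y1 | 3 | 7 | gray | 80
After GROUP BY (2 rows):
depts.kind | n
green | 2
gray | 2

== RESULT ==
depts.kind | n
green | 2
gray | 2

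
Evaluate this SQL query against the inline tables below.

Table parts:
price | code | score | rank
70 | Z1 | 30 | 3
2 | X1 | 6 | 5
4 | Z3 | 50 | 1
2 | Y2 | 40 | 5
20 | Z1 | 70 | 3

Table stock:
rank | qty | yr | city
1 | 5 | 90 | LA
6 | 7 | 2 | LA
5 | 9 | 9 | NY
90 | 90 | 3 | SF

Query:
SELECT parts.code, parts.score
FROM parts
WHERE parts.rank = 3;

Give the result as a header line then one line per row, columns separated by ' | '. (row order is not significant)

== RESULT ==
parts.code | parts.score
Z1 | 30
Z1 | 70

Derivation:
After WHERE (2 rows):
parts.price | parts.code | parts.score | parts.rank
70 | Z1 | 30 | 3
20 | Z1 | 70 | 3
After SELECT (2 rows):
parts.code | parts.score
Z1 | 30
Z1 | 70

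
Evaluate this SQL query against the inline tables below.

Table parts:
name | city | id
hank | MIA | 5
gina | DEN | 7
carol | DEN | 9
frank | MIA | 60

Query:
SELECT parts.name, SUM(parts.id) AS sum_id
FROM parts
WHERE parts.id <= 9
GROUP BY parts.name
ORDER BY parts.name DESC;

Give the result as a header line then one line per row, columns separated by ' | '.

After WHERE (3 rows):
parts.name | parts.city | parts.id
hank | MIA | 5
gina | DEN | 7
carol | DEN | 9
After GROUP BY (3 rows):
parts.name | sum_id
hank | 5
gina | 7
carol | 9
After ORDER BY (3 rows):
parts.name | sum_id
hank | 5
gina | 7
carol | 9

== RESULT ==
parts.name | sum_id
hank | 5
gina | 7
carol | 9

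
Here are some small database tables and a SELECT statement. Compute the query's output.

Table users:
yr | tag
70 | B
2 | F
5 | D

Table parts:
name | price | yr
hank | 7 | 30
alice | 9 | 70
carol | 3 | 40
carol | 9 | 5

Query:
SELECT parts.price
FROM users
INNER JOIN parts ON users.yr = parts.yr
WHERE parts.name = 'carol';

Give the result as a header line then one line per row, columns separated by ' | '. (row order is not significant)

== RESULT ==
parts.price
9

Derivation:
After JOIN parts (2 rows):
users.yr | users.tag | parts.name | parts.price | parts.yr
70 | B | alice | 9 | 70
5 | D | carol | 9 | 5
After WHERE (1 rows):
users.yr | users.tag | parts.name | parts.price | parts.yr
5 | D | carol | 9 | 5
After SELECT (1 rows):
parts.price
9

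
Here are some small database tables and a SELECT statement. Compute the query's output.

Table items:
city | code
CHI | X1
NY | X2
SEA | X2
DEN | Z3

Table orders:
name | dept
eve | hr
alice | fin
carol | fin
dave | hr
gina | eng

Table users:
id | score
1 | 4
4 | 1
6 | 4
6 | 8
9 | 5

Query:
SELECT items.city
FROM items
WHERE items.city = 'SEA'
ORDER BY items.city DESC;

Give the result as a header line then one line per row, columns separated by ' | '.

== RESULT ==
items.city
SEA

Derivation:
After WHERE (1 rows):
items.city | items.code
SEA | X2
After SELECT (1 rows):
items.city
SEA
After ORDER BY (1 rows):
items.city
SEA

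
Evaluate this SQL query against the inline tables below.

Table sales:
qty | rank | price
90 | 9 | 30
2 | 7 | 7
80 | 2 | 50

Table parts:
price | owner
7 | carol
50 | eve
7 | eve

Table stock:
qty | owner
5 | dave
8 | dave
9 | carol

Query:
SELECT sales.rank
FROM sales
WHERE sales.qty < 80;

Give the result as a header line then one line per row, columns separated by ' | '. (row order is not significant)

After WHERE (1 rows):
sales.qty | sales.rank | sales.price
2 | 7 | 7
After SELECT (1 rows):
sales.rank
7

== RESULT ==
sales.rank
7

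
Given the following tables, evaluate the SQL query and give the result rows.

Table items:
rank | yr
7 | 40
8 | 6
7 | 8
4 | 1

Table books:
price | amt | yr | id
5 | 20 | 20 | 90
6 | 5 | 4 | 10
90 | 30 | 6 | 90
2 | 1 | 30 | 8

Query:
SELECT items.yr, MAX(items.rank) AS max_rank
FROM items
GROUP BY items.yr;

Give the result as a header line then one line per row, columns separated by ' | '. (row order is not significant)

After GROUP BY (4 rows):
items.yr | max_rank
40 | 7
6 | 8
8 | 7
1 | 4

== RESULT ==
items.yr | max_rank
40 | 7
6 | 8
8 | 7
1 | 4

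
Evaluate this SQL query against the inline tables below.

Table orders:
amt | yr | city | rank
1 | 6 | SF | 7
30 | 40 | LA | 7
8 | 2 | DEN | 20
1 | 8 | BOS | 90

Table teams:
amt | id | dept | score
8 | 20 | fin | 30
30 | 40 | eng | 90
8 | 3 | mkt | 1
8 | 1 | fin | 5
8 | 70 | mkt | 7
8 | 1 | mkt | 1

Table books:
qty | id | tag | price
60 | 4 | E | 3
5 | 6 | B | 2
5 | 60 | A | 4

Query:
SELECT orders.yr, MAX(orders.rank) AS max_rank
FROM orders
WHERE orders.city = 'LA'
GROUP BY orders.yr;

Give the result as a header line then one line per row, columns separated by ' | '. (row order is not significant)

After WHERE (1 rows):
orders.amt | orders.yr | orders.city | orders.rank
30 | 40 | LA | 7
After GROUP BY (1 rows):
orders.yr | max_rank
40 | 7

== RESULT ==
orders.yr | max_rank
40 | 7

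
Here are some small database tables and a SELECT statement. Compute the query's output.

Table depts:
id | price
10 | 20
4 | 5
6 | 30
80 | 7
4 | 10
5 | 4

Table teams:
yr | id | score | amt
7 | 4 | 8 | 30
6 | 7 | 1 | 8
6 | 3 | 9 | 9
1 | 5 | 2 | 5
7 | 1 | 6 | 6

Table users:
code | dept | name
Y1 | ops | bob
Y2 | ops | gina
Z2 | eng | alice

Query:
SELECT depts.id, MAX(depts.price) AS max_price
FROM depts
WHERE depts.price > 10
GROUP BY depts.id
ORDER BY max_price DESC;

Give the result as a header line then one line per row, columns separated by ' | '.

After WHERE (2 rows):
depts.id | depts.price
10 | 20
6 | 30
After GROUP BY (2 rows):
depts.id | max_price
10 | 20
6 | 30
After ORDER BY (2 rows):
depts.id | max_price
6 | 30
10 | 20

== RESULT ==
depts.id | max_price
6 | 30
10 | 20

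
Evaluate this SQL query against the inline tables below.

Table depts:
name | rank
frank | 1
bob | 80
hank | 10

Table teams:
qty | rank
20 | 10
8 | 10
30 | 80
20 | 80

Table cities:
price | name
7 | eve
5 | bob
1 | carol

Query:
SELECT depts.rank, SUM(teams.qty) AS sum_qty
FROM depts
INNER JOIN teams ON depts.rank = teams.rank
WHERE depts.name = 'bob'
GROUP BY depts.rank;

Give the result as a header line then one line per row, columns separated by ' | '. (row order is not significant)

== RESULT ==
depts.rank | sum_qty
80 | 50

Derivation:
After JOIN teams (4 rows):
depts.name | depts.rank | teams.qty | teams.rank
bob | 80 | 30 | 80
bob | 80 | 20 | 80
hank | 10 | 20 | 10
hank | 10 | 8 | 10
After WHERE (2 rows):
depts.name | depts.rank | teams.qty | teams.rank
bob | 80 | 30 | 80
bob | 80 | 20 | 80
After GROUP BY (1 rows):
depts.rank | sum_qty
80 | 50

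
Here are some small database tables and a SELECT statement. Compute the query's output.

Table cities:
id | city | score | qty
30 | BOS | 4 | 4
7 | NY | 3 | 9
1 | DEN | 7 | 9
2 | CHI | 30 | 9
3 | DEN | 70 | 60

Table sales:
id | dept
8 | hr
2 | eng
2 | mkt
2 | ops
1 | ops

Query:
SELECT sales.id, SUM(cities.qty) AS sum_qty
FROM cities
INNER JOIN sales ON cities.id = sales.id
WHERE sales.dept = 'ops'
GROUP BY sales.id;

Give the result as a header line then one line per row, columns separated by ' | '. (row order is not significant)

After JOIN sales (4 rows):
cities.id | cities.city | cities.score | cities.qty | sales.id | sales.dept
1 | DEN | 7 | 9 | 1 | ops
2 | CHI | 30 | 9 | 2 | eng
2 | CHI | 30 | 9 | 2 | mkt
2 | CHI | 30 | 9 | 2 | ops
After WHERE (2 rows):
cities.id | cities.city | cities.score | cities.qty | sales.id | sales.dept
1 | DEN | 7 | 9 | 1 | ops
2 | CHI | 30 | 9 | 2 | ops
After GROUP BY (2 rows):
sales.id | sum_qty
1 | 9
2 | 9

== RESULT ==
sales.id | sum_qty
1 | 9
2 | 9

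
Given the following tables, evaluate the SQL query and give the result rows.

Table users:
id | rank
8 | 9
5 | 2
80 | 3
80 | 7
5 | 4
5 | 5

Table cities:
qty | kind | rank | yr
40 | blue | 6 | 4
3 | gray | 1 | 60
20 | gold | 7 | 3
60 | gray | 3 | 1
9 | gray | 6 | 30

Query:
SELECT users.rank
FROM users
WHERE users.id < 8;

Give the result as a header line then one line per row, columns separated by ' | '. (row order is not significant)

After WHERE (3 rows):
users.id | users.rank
5 | 2
5 | 4
5 | 5
After SELECT (3 rows):
users.rank
2
4
5

== RESULT ==
users.rank
2
4
5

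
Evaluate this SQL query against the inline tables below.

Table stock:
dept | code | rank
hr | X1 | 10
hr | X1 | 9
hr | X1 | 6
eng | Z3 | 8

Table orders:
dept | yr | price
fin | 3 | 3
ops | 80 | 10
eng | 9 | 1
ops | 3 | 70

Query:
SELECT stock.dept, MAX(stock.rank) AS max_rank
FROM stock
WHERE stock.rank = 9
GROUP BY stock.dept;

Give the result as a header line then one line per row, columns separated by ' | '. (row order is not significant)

After WHERE (1 rows):
stock.dept | stock.code | stock.rank
hr | X1 | 9
After GROUP BY (1 rows):
stock.dept | max_rank
hr | 9

== RESULT ==
stock.dept | max_rank
hr | 9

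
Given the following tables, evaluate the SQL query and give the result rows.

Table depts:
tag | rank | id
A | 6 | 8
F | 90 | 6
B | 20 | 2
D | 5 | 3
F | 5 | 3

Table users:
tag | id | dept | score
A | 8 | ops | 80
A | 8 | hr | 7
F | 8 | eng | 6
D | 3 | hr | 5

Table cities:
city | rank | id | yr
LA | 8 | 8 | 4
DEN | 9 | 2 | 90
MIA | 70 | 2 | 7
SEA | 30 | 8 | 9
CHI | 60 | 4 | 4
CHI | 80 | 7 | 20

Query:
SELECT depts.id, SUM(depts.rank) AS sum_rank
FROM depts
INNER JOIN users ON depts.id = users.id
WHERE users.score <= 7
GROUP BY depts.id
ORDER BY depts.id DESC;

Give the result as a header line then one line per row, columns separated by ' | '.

== RESULT ==
depts.id | sum_rank
8 | 12
3 | 10

Derivation:
After JOIN users (5 rows):
depts.tag | depts.rank | depts.id | users.tag | users.id | users.dept | users.score
A | 6 | 8 | A | 8 | ops | 80
A | 6 | 8 | A | 8 | hr | 7
A | 6 | 8 | F | 8 | eng | 6
D | 5 | 3 | D | 3 | hr | 5
F | 5 | 3 | D | 3 | hr | 5
After WHERE (4 rows):
depts.tag | depts.rank | depts.id | users.tag | users.id | users.dept | users.score
A | 6 | 8 | A | 8 | hr | 7
A | 6 | 8 | F | 8 | eng | 6
D | 5 | 3 | D | 3 | hr | 5
F | 5 | 3 | D | 3 | hr | 5
After GROUP BY (2 rows):
depts.id | sum_rank
8 | 12
3 | 10
After ORDER BY (2 rows):
depts.id | sum_rank
8 | 12
3 | 10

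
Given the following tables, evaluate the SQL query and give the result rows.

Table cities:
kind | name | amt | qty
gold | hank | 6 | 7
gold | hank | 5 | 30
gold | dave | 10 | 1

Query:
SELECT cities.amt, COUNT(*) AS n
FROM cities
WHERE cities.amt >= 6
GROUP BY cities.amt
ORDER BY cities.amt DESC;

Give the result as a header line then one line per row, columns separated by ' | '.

After WHERE (2 rows):
cities.kind | cities.name | cities.amt | cities.qty
gold | hank | 6 | 7
gold | dave | 10 | 1
After GROUP BY (2 rows):
cities.amt | n
6 | 1
10 | 1
After ORDER BY (2 rows):
cities.amt | n
10 | 1
6 | 1

== RESULT ==
cities.amt | n
10 | 1
6 | 1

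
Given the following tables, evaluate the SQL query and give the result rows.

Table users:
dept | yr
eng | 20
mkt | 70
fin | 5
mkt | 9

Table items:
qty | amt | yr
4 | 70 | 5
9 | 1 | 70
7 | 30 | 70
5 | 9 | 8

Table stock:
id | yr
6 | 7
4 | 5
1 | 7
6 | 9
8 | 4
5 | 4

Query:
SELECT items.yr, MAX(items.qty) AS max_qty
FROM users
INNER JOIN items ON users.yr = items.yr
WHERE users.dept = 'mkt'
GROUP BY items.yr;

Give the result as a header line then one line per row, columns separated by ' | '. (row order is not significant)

== RESULT ==
items.yr | max_qty
70 | 9

Derivation:
After JOIN items (3 rows):
users.dept | users.yr | items.qty | items.amt | items.yr
mkt | 70 | 9 | 1 | 70
mkt | 70 | 7 | 30 | 70
fin | 5 | 4 | 70 | 5
After WHERE (2 rows):
users.dept | users.yr | items.qty | items.amt | items.yr
mkt | 70 | 9 | 1 | 70
mkt | 70 | 7 | 30 | 70
After GROUP BY (1 rows):
items.yr | max_qty
70 | 9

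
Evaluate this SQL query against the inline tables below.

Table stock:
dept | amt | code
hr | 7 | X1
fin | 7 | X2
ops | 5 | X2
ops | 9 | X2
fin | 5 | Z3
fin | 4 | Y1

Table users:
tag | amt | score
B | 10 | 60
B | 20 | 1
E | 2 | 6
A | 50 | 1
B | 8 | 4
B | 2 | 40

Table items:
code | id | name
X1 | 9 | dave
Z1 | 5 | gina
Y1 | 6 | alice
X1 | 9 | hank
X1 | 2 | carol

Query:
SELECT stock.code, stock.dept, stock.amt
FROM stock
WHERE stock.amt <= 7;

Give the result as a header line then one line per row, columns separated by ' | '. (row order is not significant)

After WHERE (5 rows):
stock.dept | stock.amt | stock.code
hr | 7 | X1
fin | 7 | X2
ops | 5 | X2
fin | 5 | Z3
fin | 4 | Y1
After SELECT (5 rows):
stock.code | stock.dept | stock.amt
X1 | hr | 7
X2 | fin | 7
X2 | ops | 5
Z3 | fin | 5
Y1 | fin | 4

== RESULT ==
stock.code | stock.dept | stock.amt
X1 | hr | 7
X2 | fin | 7
X2 | ops | 5
Z3 | fin | 5
Y1 | fin | 4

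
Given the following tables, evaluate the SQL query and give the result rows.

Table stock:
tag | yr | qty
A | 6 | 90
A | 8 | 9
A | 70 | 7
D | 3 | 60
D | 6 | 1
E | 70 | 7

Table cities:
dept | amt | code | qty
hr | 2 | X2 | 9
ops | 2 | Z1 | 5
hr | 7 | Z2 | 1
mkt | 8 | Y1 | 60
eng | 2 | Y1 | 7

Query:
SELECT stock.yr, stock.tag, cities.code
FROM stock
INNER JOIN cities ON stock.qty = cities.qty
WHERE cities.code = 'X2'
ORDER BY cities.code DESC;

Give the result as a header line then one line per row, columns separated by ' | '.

After JOIN cities (5 rows):
stock.tag | stock.yr | stock.qty | cities.dept | cities.amt | cities.code | cities.qty
A | 8 | 9 | hr | 2 | X2 | 9
A | 70 | 7 | eng | 2 | Y1 | 7
D | 3 | 60 | mkt | 8 | Y1 | 60
D | 6 | 1 | hr | 7 | Z2 | 1
E | 70 | 7 | eng | 2 | Y1 | 7
After WHERE (1 rows):
stock.tag | stock.yr | stock.qty | cities.dept | cities.amt | cities.code | cities.qty
A | 8 | 9 | hr | 2 | X2 | 9
After SELECT (1 rows):
stock.yr | stock.tag | cities.code
8 | A | X2
After ORDER BY (1 rows):
stock.yr | stock.tag | cities.code
8 | A | X2

== RESULT ==
stock.yr | stock.tag | cities.code
8 | A | X2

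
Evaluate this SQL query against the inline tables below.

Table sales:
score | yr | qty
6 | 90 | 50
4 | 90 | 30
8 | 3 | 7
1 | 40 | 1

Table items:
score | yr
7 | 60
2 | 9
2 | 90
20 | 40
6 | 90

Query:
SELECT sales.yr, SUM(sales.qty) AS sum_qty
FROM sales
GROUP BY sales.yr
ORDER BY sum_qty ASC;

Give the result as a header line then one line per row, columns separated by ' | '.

After GROUP BY (3 rows):
sales.yr | sum_qty
90 | 80
3 | 7
40 | 1
After ORDER BY (3 rows):
sales.yr | sum_qty
40 | 1
3 | 7
90 | 80

== RESULT ==
sales.yr | sum_qty
40 | 1
3 | 7
90 | 80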